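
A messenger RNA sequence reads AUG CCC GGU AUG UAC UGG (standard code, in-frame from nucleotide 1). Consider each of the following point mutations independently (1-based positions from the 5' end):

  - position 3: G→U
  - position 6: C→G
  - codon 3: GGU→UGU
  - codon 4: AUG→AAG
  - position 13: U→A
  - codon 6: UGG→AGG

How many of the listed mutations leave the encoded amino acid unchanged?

Codon 1: AUG (Met) → AUU (Ile) — missense.
Codon 2: CCC (Pro) → CCG (Pro) — synonymous.
Codon 3: GGU (Gly) → UGU (Cys) — missense.
Codon 4: AUG (Met) → AAG (Lys) — missense.
Codon 5: UAC (Tyr) → AAC (Asn) — missense.
Codon 6: UGG (Trp) → AGG (Arg) — missense.
Synonymous: 1 of 6.

1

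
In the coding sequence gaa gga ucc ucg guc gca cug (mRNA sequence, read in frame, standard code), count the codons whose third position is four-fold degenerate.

6

Codon 1 GAA (Glu): third position 2-fold.
Codon 2 GGA (Gly): third position 4-fold.
Codon 3 UCC (Ser): third position 4-fold.
Codon 4 UCG (Ser): third position 4-fold.
Codon 5 GUC (Val): third position 4-fold.
Codon 6 GCA (Ala): third position 4-fold.
Codon 7 CUG (Leu): third position 4-fold.
Four-fold degenerate third positions: 6.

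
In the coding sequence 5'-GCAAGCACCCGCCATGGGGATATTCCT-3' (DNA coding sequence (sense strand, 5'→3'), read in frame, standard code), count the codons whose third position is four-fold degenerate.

Codon 1 GCA (Ala): third position 4-fold.
Codon 2 AGC (Ser): third position 2-fold.
Codon 3 ACC (Thr): third position 4-fold.
Codon 4 CGC (Arg): third position 4-fold.
Codon 5 CAT (His): third position 2-fold.
Codon 6 GGG (Gly): third position 4-fold.
Codon 7 GAT (Asp): third position 2-fold.
Codon 8 ATT (Ile): third position 3-fold.
Codon 9 CCT (Pro): third position 4-fold.
Four-fold degenerate third positions: 5.

5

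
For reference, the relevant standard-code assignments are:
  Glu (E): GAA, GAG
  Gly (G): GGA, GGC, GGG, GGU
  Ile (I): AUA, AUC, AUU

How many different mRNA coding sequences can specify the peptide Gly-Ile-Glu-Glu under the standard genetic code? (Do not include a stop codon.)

Gly: 4 codons.
Ile: 3 codons.
Glu: 2 codons.
Glu: 2 codons.
4 × 3 × 2 × 2 = 48.

48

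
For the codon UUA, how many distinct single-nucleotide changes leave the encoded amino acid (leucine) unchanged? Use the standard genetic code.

2

Position 1: CUA → 1 synonymous.
Position 2: none → 0 synonymous.
Position 3: UUG → 1 synonymous.
Total: 1 + 0 + 1 = 2.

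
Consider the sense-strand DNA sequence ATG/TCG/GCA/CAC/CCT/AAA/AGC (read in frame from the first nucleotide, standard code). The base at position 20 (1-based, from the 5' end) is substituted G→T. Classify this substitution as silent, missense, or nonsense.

Position 20 falls in codon 7: AGC → Ser.
After the substitution the codon is ATC → Ile.
Ser ≠ Ile, so this is a missense mutation.

missense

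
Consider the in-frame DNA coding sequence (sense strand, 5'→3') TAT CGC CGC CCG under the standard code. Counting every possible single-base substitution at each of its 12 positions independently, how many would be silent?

10

Codon 1 (TAT, Tyr): 1 synonymous substitution.
Codon 2 (CGC, Arg): 3 synonymous substitutions.
Codon 3 (CGC, Arg): 3 synonymous substitutions.
Codon 4 (CCG, Pro): 3 synonymous substitutions.
Total: 1 + 3 + 3 + 3 = 10.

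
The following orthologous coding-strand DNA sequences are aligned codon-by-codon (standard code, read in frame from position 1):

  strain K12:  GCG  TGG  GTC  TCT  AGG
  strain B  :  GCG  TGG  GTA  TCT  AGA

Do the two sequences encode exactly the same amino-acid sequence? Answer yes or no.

Codon 1: GCG Ala / GCG Ala — identical.
Codon 2: TGG Trp / TGG Trp — identical.
Codon 3: GTC Val / GTA Val — synonymous.
Codon 4: TCT Ser / TCT Ser — identical.
Codon 5: AGG Arg / AGA Arg — synonymous.
Nonsynonymous differences: 0 → same protein.

yes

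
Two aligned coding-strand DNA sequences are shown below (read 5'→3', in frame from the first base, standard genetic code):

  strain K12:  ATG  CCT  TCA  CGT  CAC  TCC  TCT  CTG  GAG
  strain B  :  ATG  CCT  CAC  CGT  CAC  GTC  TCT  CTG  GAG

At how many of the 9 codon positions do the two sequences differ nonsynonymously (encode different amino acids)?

2

Codon 1: ATG Met / ATG Met — identical.
Codon 2: CCT Pro / CCT Pro — identical.
Codon 3: TCA Ser / CAC His — nonsynonymous.
Codon 4: CGT Arg / CGT Arg — identical.
Codon 5: CAC His / CAC His — identical.
Codon 6: TCC Ser / GTC Val — nonsynonymous.
Codon 7: TCT Ser / TCT Ser — identical.
Codon 8: CTG Leu / CTG Leu — identical.
Codon 9: GAG Glu / GAG Glu — identical.
Nonsynonymous differences: 2.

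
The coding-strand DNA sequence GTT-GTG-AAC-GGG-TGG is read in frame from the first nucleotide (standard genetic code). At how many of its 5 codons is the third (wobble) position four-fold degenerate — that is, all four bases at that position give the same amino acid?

Codon 1 GTT (Val): third position 4-fold.
Codon 2 GTG (Val): third position 4-fold.
Codon 3 AAC (Asn): third position 2-fold.
Codon 4 GGG (Gly): third position 4-fold.
Codon 5 TGG (Trp): third position 1-fold.
Four-fold degenerate third positions: 3.

3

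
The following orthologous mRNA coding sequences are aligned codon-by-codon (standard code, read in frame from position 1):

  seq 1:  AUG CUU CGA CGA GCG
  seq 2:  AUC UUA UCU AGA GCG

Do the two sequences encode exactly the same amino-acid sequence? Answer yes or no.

Codon 1: AUG Met / AUC Ile — nonsynonymous.
Codon 2: CUU Leu / UUA Leu — synonymous.
Codon 3: CGA Arg / UCU Ser — nonsynonymous.
Codon 4: CGA Arg / AGA Arg — synonymous.
Codon 5: GCG Ala / GCG Ala — identical.
Nonsynonymous differences: 2 → different protein.

no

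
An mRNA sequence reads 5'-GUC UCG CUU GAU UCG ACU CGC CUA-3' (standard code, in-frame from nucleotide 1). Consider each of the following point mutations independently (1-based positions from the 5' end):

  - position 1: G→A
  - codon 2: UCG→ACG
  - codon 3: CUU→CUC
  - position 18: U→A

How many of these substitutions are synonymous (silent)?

2

Codon 1: GUC (Val) → AUC (Ile) — missense.
Codon 2: UCG (Ser) → ACG (Thr) — missense.
Codon 3: CUU (Leu) → CUC (Leu) — synonymous.
Codon 6: ACU (Thr) → ACA (Thr) — synonymous.
Synonymous: 2 of 4.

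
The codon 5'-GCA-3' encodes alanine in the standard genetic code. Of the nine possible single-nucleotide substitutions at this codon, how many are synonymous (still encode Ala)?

Position 1: none → 0 synonymous.
Position 2: none → 0 synonymous.
Position 3: GCT, GCC, GCG → 3 synonymous.
Total: 0 + 0 + 3 = 3.

3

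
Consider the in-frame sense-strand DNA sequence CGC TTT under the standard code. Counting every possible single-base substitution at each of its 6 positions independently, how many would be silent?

4

Codon 1 (CGC, Arg): 3 synonymous substitutions.
Codon 2 (TTT, Phe): 1 synonymous substitution.
Total: 3 + 1 = 4.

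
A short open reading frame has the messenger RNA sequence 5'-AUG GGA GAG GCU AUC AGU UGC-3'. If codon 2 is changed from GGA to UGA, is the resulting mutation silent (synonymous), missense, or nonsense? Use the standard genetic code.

nonsense

Position 4 falls in codon 2: GGA → Gly.
After the substitution the codon is UGA → Stop.
The new codon is a stop codon, so this is a nonsense mutation.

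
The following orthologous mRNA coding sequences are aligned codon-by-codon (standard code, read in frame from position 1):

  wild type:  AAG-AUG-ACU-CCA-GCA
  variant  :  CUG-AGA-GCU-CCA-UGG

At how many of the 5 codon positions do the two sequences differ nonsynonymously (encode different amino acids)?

Codon 1: AAG Lys / CUG Leu — nonsynonymous.
Codon 2: AUG Met / AGA Arg — nonsynonymous.
Codon 3: ACU Thr / GCU Ala — nonsynonymous.
Codon 4: CCA Pro / CCA Pro — identical.
Codon 5: GCA Ala / UGG Trp — nonsynonymous.
Nonsynonymous differences: 4.

4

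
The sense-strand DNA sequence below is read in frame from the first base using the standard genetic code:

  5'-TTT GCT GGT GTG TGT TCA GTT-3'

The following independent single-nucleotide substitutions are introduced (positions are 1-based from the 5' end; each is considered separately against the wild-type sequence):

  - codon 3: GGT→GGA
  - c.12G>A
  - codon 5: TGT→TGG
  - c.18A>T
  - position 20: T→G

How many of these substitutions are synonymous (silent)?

Codon 3: GGT (Gly) → GGA (Gly) — synonymous.
Codon 4: GTG (Val) → GTA (Val) — synonymous.
Codon 5: TGT (Cys) → TGG (Trp) — missense.
Codon 6: TCA (Ser) → TCT (Ser) — synonymous.
Codon 7: GTT (Val) → GGT (Gly) — missense.
Synonymous: 3 of 5.

3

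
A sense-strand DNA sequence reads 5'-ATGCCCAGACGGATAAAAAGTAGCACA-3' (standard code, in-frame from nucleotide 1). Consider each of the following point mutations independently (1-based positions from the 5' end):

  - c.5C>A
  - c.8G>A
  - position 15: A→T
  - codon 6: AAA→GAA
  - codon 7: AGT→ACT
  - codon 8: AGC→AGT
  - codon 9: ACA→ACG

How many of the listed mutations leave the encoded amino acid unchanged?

Codon 2: CCC (Pro) → CAC (His) — missense.
Codon 3: AGA (Arg) → AAA (Lys) — missense.
Codon 5: ATA (Ile) → ATT (Ile) — synonymous.
Codon 6: AAA (Lys) → GAA (Glu) — missense.
Codon 7: AGT (Ser) → ACT (Thr) — missense.
Codon 8: AGC (Ser) → AGT (Ser) — synonymous.
Codon 9: ACA (Thr) → ACG (Thr) — synonymous.
Synonymous: 3 of 7.

3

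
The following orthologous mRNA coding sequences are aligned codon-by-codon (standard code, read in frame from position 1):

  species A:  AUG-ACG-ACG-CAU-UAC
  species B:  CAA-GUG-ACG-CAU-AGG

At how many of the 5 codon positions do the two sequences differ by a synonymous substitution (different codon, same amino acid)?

Codon 1: AUG Met / CAA Gln — nonsynonymous.
Codon 2: ACG Thr / GUG Val — nonsynonymous.
Codon 3: ACG Thr / ACG Thr — identical.
Codon 4: CAU His / CAU His — identical.
Codon 5: UAC Tyr / AGG Arg — nonsynonymous.
Synonymous differences: 0.

0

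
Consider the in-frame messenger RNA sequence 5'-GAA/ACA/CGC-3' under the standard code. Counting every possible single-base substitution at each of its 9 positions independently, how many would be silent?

Codon 1 (GAA, Glu): 1 synonymous substitution.
Codon 2 (ACA, Thr): 3 synonymous substitutions.
Codon 3 (CGC, Arg): 3 synonymous substitutions.
Total: 1 + 3 + 3 = 7.

7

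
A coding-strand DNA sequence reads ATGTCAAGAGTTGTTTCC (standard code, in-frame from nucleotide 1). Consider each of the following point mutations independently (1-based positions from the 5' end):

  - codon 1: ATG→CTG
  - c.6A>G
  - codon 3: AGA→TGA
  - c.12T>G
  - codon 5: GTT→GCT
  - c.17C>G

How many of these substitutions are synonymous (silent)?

2

Codon 1: ATG (Met) → CTG (Leu) — missense.
Codon 2: TCA (Ser) → TCG (Ser) — synonymous.
Codon 3: AGA (Arg) → TGA (Stop) — nonsense.
Codon 4: GTT (Val) → GTG (Val) — synonymous.
Codon 5: GTT (Val) → GCT (Ala) — missense.
Codon 6: TCC (Ser) → TGC (Cys) — missense.
Synonymous: 2 of 6.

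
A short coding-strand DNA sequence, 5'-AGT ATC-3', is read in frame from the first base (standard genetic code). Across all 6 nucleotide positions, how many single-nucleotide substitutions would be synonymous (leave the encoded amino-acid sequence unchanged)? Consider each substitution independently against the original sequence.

3

Codon 1 (AGT, Ser): 1 synonymous substitution.
Codon 2 (ATC, Ile): 2 synonymous substitutions.
Total: 1 + 2 = 3.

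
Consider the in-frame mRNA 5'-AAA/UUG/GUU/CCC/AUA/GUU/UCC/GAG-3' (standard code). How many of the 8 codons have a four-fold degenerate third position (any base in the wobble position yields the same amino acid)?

4

Codon 1 AAA (Lys): third position 2-fold.
Codon 2 UUG (Leu): third position 2-fold.
Codon 3 GUU (Val): third position 4-fold.
Codon 4 CCC (Pro): third position 4-fold.
Codon 5 AUA (Ile): third position 3-fold.
Codon 6 GUU (Val): third position 4-fold.
Codon 7 UCC (Ser): third position 4-fold.
Codon 8 GAG (Glu): third position 2-fold.
Four-fold degenerate third positions: 4.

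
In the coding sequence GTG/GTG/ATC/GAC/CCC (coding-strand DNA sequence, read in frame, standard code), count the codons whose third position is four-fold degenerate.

3

Codon 1 GTG (Val): third position 4-fold.
Codon 2 GTG (Val): third position 4-fold.
Codon 3 ATC (Ile): third position 3-fold.
Codon 4 GAC (Asp): third position 2-fold.
Codon 5 CCC (Pro): third position 4-fold.
Four-fold degenerate third positions: 3.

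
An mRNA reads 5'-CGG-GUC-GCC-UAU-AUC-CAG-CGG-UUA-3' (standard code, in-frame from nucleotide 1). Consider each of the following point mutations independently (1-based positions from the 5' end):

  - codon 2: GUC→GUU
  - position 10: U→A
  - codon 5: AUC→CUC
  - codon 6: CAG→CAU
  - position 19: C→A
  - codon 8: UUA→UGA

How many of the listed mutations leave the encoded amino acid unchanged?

2

Codon 2: GUC (Val) → GUU (Val) — synonymous.
Codon 4: UAU (Tyr) → AAU (Asn) — missense.
Codon 5: AUC (Ile) → CUC (Leu) — missense.
Codon 6: CAG (Gln) → CAU (His) — missense.
Codon 7: CGG (Arg) → AGG (Arg) — synonymous.
Codon 8: UUA (Leu) → UGA (Stop) — nonsense.
Synonymous: 2 of 6.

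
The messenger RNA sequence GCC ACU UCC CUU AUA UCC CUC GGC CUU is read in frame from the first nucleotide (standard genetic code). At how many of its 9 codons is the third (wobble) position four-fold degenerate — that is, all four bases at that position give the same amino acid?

Codon 1 GCC (Ala): third position 4-fold.
Codon 2 ACU (Thr): third position 4-fold.
Codon 3 UCC (Ser): third position 4-fold.
Codon 4 CUU (Leu): third position 4-fold.
Codon 5 AUA (Ile): third position 3-fold.
Codon 6 UCC (Ser): third position 4-fold.
Codon 7 CUC (Leu): third position 4-fold.
Codon 8 GGC (Gly): third position 4-fold.
Codon 9 CUU (Leu): third position 4-fold.
Four-fold degenerate third positions: 8.

8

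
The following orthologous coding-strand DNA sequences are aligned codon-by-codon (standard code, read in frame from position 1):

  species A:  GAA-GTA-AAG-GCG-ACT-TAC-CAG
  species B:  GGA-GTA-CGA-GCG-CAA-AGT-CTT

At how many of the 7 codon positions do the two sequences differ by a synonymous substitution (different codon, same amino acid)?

0

Codon 1: GAA Glu / GGA Gly — nonsynonymous.
Codon 2: GTA Val / GTA Val — identical.
Codon 3: AAG Lys / CGA Arg — nonsynonymous.
Codon 4: GCG Ala / GCG Ala — identical.
Codon 5: ACT Thr / CAA Gln — nonsynonymous.
Codon 6: TAC Tyr / AGT Ser — nonsynonymous.
Codon 7: CAG Gln / CTT Leu — nonsynonymous.
Synonymous differences: 0.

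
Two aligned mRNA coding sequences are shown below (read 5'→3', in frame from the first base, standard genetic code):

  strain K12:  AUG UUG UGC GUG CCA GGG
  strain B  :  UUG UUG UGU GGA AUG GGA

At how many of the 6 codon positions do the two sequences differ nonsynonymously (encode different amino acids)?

3

Codon 1: AUG Met / UUG Leu — nonsynonymous.
Codon 2: UUG Leu / UUG Leu — identical.
Codon 3: UGC Cys / UGU Cys — synonymous.
Codon 4: GUG Val / GGA Gly — nonsynonymous.
Codon 5: CCA Pro / AUG Met — nonsynonymous.
Codon 6: GGG Gly / GGA Gly — synonymous.
Nonsynonymous differences: 3.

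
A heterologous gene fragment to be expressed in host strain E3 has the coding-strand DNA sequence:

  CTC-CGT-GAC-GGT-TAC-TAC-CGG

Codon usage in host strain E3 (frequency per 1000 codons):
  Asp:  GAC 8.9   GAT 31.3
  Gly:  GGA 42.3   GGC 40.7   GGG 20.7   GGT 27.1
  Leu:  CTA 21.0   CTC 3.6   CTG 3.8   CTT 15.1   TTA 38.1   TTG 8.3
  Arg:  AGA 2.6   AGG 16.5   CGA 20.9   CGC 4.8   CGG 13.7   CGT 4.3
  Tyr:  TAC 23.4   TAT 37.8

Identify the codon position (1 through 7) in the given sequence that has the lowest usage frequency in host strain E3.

Codon 1 CTC (Leu): 3.6 per 1000.
Codon 2 CGT (Arg): 4.3 per 1000.
Codon 3 GAC (Asp): 8.9 per 1000.
Codon 4 GGT (Gly): 27.1 per 1000.
Codon 5 TAC (Tyr): 23.4 per 1000.
Codon 6 TAC (Tyr): 23.4 per 1000.
Codon 7 CGG (Arg): 13.7 per 1000.
Lowest frequency is 3.6 at codon 1.

1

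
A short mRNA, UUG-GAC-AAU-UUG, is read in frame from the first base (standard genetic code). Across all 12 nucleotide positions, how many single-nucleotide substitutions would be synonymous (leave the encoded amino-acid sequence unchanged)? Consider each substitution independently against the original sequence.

Codon 1 (UUG, Leu): 2 synonymous substitutions.
Codon 2 (GAC, Asp): 1 synonymous substitution.
Codon 3 (AAU, Asn): 1 synonymous substitution.
Codon 4 (UUG, Leu): 2 synonymous substitutions.
Total: 2 + 1 + 1 + 2 = 6.

6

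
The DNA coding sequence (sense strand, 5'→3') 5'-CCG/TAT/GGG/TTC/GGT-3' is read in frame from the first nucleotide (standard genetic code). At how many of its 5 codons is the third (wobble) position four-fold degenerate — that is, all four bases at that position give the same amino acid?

3

Codon 1 CCG (Pro): third position 4-fold.
Codon 2 TAT (Tyr): third position 2-fold.
Codon 3 GGG (Gly): third position 4-fold.
Codon 4 TTC (Phe): third position 2-fold.
Codon 5 GGT (Gly): third position 4-fold.
Four-fold degenerate third positions: 3.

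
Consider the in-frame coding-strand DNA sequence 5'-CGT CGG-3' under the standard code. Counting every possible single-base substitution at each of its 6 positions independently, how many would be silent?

Codon 1 (CGT, Arg): 3 synonymous substitutions.
Codon 2 (CGG, Arg): 4 synonymous substitutions.
Total: 3 + 4 = 7.

7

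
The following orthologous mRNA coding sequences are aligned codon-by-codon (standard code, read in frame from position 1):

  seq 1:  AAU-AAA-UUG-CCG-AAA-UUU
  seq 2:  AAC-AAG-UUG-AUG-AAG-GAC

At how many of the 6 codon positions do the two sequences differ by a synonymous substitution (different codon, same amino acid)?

Codon 1: AAU Asn / AAC Asn — synonymous.
Codon 2: AAA Lys / AAG Lys — synonymous.
Codon 3: UUG Leu / UUG Leu — identical.
Codon 4: CCG Pro / AUG Met — nonsynonymous.
Codon 5: AAA Lys / AAG Lys — synonymous.
Codon 6: UUU Phe / GAC Asp — nonsynonymous.
Synonymous differences: 3.

3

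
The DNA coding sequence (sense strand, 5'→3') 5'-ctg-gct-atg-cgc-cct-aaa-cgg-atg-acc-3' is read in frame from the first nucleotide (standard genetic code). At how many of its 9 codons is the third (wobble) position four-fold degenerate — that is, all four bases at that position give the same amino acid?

6

Codon 1 CTG (Leu): third position 4-fold.
Codon 2 GCT (Ala): third position 4-fold.
Codon 3 ATG (Met): third position 1-fold.
Codon 4 CGC (Arg): third position 4-fold.
Codon 5 CCT (Pro): third position 4-fold.
Codon 6 AAA (Lys): third position 2-fold.
Codon 7 CGG (Arg): third position 4-fold.
Codon 8 ATG (Met): third position 1-fold.
Codon 9 ACC (Thr): third position 4-fold.
Four-fold degenerate third positions: 6.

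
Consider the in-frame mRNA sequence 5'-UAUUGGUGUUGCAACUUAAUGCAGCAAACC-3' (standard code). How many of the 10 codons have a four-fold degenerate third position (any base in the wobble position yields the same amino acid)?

Codon 1 UAU (Tyr): third position 2-fold.
Codon 2 UGG (Trp): third position 1-fold.
Codon 3 UGU (Cys): third position 2-fold.
Codon 4 UGC (Cys): third position 2-fold.
Codon 5 AAC (Asn): third position 2-fold.
Codon 6 UUA (Leu): third position 2-fold.
Codon 7 AUG (Met): third position 1-fold.
Codon 8 CAG (Gln): third position 2-fold.
Codon 9 CAA (Gln): third position 2-fold.
Codon 10 ACC (Thr): third position 4-fold.
Four-fold degenerate third positions: 1.

1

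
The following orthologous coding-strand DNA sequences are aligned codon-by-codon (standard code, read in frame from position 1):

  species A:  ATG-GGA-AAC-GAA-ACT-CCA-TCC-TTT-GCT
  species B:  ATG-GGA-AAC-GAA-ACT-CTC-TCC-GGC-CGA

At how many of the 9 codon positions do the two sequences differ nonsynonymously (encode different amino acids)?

3

Codon 1: ATG Met / ATG Met — identical.
Codon 2: GGA Gly / GGA Gly — identical.
Codon 3: AAC Asn / AAC Asn — identical.
Codon 4: GAA Glu / GAA Glu — identical.
Codon 5: ACT Thr / ACT Thr — identical.
Codon 6: CCA Pro / CTC Leu — nonsynonymous.
Codon 7: TCC Ser / TCC Ser — identical.
Codon 8: TTT Phe / GGC Gly — nonsynonymous.
Codon 9: GCT Ala / CGA Arg — nonsynonymous.
Nonsynonymous differences: 3.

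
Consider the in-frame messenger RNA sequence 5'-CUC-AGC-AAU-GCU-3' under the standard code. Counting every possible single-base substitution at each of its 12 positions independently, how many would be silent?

Codon 1 (CUC, Leu): 3 synonymous substitutions.
Codon 2 (AGC, Ser): 1 synonymous substitution.
Codon 3 (AAU, Asn): 1 synonymous substitution.
Codon 4 (GCU, Ala): 3 synonymous substitutions.
Total: 3 + 1 + 1 + 3 = 8.

8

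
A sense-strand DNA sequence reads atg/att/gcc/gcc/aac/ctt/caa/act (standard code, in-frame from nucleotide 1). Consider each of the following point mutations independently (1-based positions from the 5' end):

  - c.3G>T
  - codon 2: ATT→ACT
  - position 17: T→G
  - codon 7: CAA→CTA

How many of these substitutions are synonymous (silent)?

Codon 1: ATG (Met) → ATT (Ile) — missense.
Codon 2: ATT (Ile) → ACT (Thr) — missense.
Codon 6: CTT (Leu) → CGT (Arg) — missense.
Codon 7: CAA (Gln) → CTA (Leu) — missense.
Synonymous: 0 of 4.

0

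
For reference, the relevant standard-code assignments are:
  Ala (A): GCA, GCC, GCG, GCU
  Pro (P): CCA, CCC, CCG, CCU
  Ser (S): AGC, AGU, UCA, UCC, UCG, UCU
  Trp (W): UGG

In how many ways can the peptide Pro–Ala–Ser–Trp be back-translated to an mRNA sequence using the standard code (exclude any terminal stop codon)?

96

Pro: 4 codons.
Ala: 4 codons.
Ser: 6 codons.
Trp: 1 codon.
4 × 4 × 6 × 1 = 96.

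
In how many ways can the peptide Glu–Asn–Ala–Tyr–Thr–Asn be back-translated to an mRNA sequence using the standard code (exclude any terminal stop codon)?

256

Glu: 2 codons.
Asn: 2 codons.
Ala: 4 codons.
Tyr: 2 codons.
Thr: 4 codons.
Asn: 2 codons.
2 × 2 × 4 × 2 × 4 × 2 = 256.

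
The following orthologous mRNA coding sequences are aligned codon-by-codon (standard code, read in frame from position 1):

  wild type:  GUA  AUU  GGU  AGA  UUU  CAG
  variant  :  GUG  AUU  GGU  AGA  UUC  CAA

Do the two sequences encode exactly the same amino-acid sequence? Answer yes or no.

yes

Codon 1: GUA Val / GUG Val — synonymous.
Codon 2: AUU Ile / AUU Ile — identical.
Codon 3: GGU Gly / GGU Gly — identical.
Codon 4: AGA Arg / AGA Arg — identical.
Codon 5: UUU Phe / UUC Phe — synonymous.
Codon 6: CAG Gln / CAA Gln — synonymous.
Nonsynonymous differences: 0 → same protein.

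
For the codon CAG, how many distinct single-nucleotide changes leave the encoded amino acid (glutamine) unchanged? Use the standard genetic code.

Position 1: none → 0 synonymous.
Position 2: none → 0 synonymous.
Position 3: CAA → 1 synonymous.
Total: 0 + 0 + 1 = 1.

1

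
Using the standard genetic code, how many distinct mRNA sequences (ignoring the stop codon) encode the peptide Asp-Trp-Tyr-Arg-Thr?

96

Asp: 2 codons.
Trp: 1 codon.
Tyr: 2 codons.
Arg: 6 codons.
Thr: 4 codons.
2 × 1 × 2 × 6 × 4 = 96.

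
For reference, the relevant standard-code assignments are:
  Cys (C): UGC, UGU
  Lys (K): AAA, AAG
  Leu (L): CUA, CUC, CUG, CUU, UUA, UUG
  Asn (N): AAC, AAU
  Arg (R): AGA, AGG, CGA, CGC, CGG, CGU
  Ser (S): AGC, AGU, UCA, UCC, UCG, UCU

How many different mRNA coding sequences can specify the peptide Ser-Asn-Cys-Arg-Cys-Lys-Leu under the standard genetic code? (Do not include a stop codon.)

3456

Ser: 6 codons.
Asn: 2 codons.
Cys: 2 codons.
Arg: 6 codons.
Cys: 2 codons.
Lys: 2 codons.
Leu: 6 codons.
6 × 2 × 2 × 6 × 2 × 2 × 6 = 3456.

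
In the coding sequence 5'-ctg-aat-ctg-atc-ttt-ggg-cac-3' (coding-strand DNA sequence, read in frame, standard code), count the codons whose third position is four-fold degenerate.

Codon 1 CTG (Leu): third position 4-fold.
Codon 2 AAT (Asn): third position 2-fold.
Codon 3 CTG (Leu): third position 4-fold.
Codon 4 ATC (Ile): third position 3-fold.
Codon 5 TTT (Phe): third position 2-fold.
Codon 6 GGG (Gly): third position 4-fold.
Codon 7 CAC (His): third position 2-fold.
Four-fold degenerate third positions: 3.

3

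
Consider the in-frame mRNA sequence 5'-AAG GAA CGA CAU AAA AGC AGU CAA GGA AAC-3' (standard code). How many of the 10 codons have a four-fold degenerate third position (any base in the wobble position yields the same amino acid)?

2

Codon 1 AAG (Lys): third position 2-fold.
Codon 2 GAA (Glu): third position 2-fold.
Codon 3 CGA (Arg): third position 4-fold.
Codon 4 CAU (His): third position 2-fold.
Codon 5 AAA (Lys): third position 2-fold.
Codon 6 AGC (Ser): third position 2-fold.
Codon 7 AGU (Ser): third position 2-fold.
Codon 8 CAA (Gln): third position 2-fold.
Codon 9 GGA (Gly): third position 4-fold.
Codon 10 AAC (Asn): third position 2-fold.
Four-fold degenerate third positions: 2.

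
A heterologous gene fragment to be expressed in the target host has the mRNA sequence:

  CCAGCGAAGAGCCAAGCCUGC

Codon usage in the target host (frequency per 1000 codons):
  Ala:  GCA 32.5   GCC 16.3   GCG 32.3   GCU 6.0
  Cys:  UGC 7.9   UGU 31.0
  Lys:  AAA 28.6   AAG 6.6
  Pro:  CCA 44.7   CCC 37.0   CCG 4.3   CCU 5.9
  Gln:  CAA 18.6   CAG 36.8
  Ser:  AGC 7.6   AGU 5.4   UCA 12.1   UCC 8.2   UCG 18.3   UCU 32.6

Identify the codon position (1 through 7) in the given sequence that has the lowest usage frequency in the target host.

3

Codon 1 CCA (Pro): 44.7 per 1000.
Codon 2 GCG (Ala): 32.3 per 1000.
Codon 3 AAG (Lys): 6.6 per 1000.
Codon 4 AGC (Ser): 7.6 per 1000.
Codon 5 CAA (Gln): 18.6 per 1000.
Codon 6 GCC (Ala): 16.3 per 1000.
Codon 7 UGC (Cys): 7.9 per 1000.
Lowest frequency is 6.6 at codon 3.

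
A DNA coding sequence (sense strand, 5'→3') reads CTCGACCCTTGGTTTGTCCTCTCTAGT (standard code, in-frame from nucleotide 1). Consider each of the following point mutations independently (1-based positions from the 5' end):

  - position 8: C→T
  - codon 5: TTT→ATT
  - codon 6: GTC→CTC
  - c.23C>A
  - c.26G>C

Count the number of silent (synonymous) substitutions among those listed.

Codon 3: CCT (Pro) → CTT (Leu) — missense.
Codon 5: TTT (Phe) → ATT (Ile) — missense.
Codon 6: GTC (Val) → CTC (Leu) — missense.
Codon 8: TCT (Ser) → TAT (Tyr) — missense.
Codon 9: AGT (Ser) → ACT (Thr) — missense.
Synonymous: 0 of 5.

0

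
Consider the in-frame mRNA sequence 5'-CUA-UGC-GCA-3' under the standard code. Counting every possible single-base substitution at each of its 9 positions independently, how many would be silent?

8

Codon 1 (CUA, Leu): 4 synonymous substitutions.
Codon 2 (UGC, Cys): 1 synonymous substitution.
Codon 3 (GCA, Ala): 3 synonymous substitutions.
Total: 4 + 1 + 3 = 8.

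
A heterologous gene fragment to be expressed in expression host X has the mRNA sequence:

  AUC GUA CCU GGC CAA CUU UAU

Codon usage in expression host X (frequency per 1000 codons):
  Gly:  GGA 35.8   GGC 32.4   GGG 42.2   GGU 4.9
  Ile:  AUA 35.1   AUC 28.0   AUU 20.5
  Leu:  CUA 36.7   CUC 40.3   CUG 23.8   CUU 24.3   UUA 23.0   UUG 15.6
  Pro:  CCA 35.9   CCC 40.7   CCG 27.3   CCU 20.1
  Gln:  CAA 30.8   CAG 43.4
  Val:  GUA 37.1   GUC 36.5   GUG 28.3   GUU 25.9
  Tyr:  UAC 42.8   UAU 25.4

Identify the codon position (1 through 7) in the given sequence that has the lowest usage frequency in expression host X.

Codon 1 AUC (Ile): 28.0 per 1000.
Codon 2 GUA (Val): 37.1 per 1000.
Codon 3 CCU (Pro): 20.1 per 1000.
Codon 4 GGC (Gly): 32.4 per 1000.
Codon 5 CAA (Gln): 30.8 per 1000.
Codon 6 CUU (Leu): 24.3 per 1000.
Codon 7 UAU (Tyr): 25.4 per 1000.
Lowest frequency is 20.1 at codon 3.

3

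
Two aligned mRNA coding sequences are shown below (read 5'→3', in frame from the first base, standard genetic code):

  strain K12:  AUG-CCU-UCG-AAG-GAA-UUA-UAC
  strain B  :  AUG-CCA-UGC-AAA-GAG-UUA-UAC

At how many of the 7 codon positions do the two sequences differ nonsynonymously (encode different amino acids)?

1

Codon 1: AUG Met / AUG Met — identical.
Codon 2: CCU Pro / CCA Pro — synonymous.
Codon 3: UCG Ser / UGC Cys — nonsynonymous.
Codon 4: AAG Lys / AAA Lys — synonymous.
Codon 5: GAA Glu / GAG Glu — synonymous.
Codon 6: UUA Leu / UUA Leu — identical.
Codon 7: UAC Tyr / UAC Tyr — identical.
Nonsynonymous differences: 1.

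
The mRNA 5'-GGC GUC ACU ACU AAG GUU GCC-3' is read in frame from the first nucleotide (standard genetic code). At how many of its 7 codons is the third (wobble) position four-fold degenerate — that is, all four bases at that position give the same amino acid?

6

Codon 1 GGC (Gly): third position 4-fold.
Codon 2 GUC (Val): third position 4-fold.
Codon 3 ACU (Thr): third position 4-fold.
Codon 4 ACU (Thr): third position 4-fold.
Codon 5 AAG (Lys): third position 2-fold.
Codon 6 GUU (Val): third position 4-fold.
Codon 7 GCC (Ala): third position 4-fold.
Four-fold degenerate third positions: 6.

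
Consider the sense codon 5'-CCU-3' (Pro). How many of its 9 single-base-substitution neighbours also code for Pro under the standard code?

3

Position 1: none → 0 synonymous.
Position 2: none → 0 synonymous.
Position 3: CCC, CCA, CCG → 3 synonymous.
Total: 0 + 0 + 3 = 3.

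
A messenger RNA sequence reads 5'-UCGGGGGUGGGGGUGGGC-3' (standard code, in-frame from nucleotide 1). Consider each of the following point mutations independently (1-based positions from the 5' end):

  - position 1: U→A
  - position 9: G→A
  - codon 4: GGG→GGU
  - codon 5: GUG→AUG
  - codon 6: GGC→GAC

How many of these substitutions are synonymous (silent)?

2

Codon 1: UCG (Ser) → ACG (Thr) — missense.
Codon 3: GUG (Val) → GUA (Val) — synonymous.
Codon 4: GGG (Gly) → GGU (Gly) — synonymous.
Codon 5: GUG (Val) → AUG (Met) — missense.
Codon 6: GGC (Gly) → GAC (Asp) — missense.
Synonymous: 2 of 5.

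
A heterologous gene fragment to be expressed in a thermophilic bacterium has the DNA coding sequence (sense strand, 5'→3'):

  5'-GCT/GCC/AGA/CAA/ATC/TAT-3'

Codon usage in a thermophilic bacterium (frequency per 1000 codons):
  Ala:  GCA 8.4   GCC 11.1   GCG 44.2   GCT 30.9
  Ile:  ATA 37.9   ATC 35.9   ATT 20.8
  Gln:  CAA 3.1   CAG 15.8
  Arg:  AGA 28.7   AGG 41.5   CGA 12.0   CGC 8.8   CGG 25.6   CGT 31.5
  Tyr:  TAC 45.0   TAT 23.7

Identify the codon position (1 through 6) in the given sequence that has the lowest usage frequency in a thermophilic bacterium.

4

Codon 1 GCT (Ala): 30.9 per 1000.
Codon 2 GCC (Ala): 11.1 per 1000.
Codon 3 AGA (Arg): 28.7 per 1000.
Codon 4 CAA (Gln): 3.1 per 1000.
Codon 5 ATC (Ile): 35.9 per 1000.
Codon 6 TAT (Tyr): 23.7 per 1000.
Lowest frequency is 3.1 at codon 4.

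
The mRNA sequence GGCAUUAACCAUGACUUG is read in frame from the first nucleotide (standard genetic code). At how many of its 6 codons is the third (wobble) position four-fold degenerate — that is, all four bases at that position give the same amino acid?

1

Codon 1 GGC (Gly): third position 4-fold.
Codon 2 AUU (Ile): third position 3-fold.
Codon 3 AAC (Asn): third position 2-fold.
Codon 4 CAU (His): third position 2-fold.
Codon 5 GAC (Asp): third position 2-fold.
Codon 6 UUG (Leu): third position 2-fold.
Four-fold degenerate third positions: 1.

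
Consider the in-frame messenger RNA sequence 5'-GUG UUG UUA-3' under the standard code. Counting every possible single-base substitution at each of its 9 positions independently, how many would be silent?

Codon 1 (GUG, Val): 3 synonymous substitutions.
Codon 2 (UUG, Leu): 2 synonymous substitutions.
Codon 3 (UUA, Leu): 2 synonymous substitutions.
Total: 3 + 2 + 2 = 7.

7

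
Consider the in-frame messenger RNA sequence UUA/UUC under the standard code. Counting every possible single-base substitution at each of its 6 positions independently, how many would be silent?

Codon 1 (UUA, Leu): 2 synonymous substitutions.
Codon 2 (UUC, Phe): 1 synonymous substitution.
Total: 2 + 1 = 3.

3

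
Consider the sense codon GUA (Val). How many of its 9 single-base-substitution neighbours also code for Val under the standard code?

Position 1: none → 0 synonymous.
Position 2: none → 0 synonymous.
Position 3: GUU, GUC, GUG → 3 synonymous.
Total: 0 + 0 + 3 = 3.

3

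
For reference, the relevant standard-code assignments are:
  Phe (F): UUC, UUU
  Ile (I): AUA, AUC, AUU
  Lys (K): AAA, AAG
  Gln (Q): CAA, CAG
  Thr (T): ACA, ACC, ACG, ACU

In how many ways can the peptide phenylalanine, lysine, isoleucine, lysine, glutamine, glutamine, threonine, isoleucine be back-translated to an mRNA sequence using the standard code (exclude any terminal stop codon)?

Phe: 2 codons.
Lys: 2 codons.
Ile: 3 codons.
Lys: 2 codons.
Gln: 2 codons.
Gln: 2 codons.
Thr: 4 codons.
Ile: 3 codons.
2 × 2 × 3 × 2 × 2 × 2 × 4 × 3 = 1152.

1152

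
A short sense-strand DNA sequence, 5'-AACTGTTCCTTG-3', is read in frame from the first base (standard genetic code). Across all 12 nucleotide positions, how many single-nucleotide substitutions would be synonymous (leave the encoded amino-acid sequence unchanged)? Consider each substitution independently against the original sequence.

7

Codon 1 (AAC, Asn): 1 synonymous substitution.
Codon 2 (TGT, Cys): 1 synonymous substitution.
Codon 3 (TCC, Ser): 3 synonymous substitutions.
Codon 4 (TTG, Leu): 2 synonymous substitutions.
Total: 1 + 1 + 3 + 2 = 7.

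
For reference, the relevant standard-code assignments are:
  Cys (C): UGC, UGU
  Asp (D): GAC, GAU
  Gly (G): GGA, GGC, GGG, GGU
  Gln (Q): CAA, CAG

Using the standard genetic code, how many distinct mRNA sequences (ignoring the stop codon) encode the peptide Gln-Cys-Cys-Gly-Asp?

Gln: 2 codons.
Cys: 2 codons.
Cys: 2 codons.
Gly: 4 codons.
Asp: 2 codons.
2 × 2 × 2 × 4 × 2 = 64.

64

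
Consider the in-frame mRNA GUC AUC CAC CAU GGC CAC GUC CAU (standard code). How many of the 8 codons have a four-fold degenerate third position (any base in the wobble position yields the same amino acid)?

3

Codon 1 GUC (Val): third position 4-fold.
Codon 2 AUC (Ile): third position 3-fold.
Codon 3 CAC (His): third position 2-fold.
Codon 4 CAU (His): third position 2-fold.
Codon 5 GGC (Gly): third position 4-fold.
Codon 6 CAC (His): third position 2-fold.
Codon 7 GUC (Val): third position 4-fold.
Codon 8 CAU (His): third position 2-fold.
Four-fold degenerate third positions: 3.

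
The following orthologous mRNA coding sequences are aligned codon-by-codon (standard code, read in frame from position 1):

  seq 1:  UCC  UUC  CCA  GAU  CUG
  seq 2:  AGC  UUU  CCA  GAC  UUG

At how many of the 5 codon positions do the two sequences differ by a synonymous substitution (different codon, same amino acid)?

Codon 1: UCC Ser / AGC Ser — synonymous.
Codon 2: UUC Phe / UUU Phe — synonymous.
Codon 3: CCA Pro / CCA Pro — identical.
Codon 4: GAU Asp / GAC Asp — synonymous.
Codon 5: CUG Leu / UUG Leu — synonymous.
Synonymous differences: 4.

4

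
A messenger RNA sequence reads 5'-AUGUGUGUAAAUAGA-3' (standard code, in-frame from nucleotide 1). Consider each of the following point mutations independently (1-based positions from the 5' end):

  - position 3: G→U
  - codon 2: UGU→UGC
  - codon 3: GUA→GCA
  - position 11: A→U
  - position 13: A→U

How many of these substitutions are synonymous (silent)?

Codon 1: AUG (Met) → AUU (Ile) — missense.
Codon 2: UGU (Cys) → UGC (Cys) — synonymous.
Codon 3: GUA (Val) → GCA (Ala) — missense.
Codon 4: AAU (Asn) → AUU (Ile) — missense.
Codon 5: AGA (Arg) → UGA (Stop) — nonsense.
Synonymous: 1 of 5.

1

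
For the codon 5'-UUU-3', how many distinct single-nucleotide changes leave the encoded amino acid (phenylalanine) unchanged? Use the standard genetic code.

Position 1: none → 0 synonymous.
Position 2: none → 0 synonymous.
Position 3: UUC → 1 synonymous.
Total: 0 + 0 + 1 = 1.

1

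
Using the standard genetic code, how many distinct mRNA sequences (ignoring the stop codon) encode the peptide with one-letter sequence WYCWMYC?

Trp: 1 codon.
Tyr: 2 codons.
Cys: 2 codons.
Trp: 1 codon.
Met: 1 codon.
Tyr: 2 codons.
Cys: 2 codons.
1 × 2 × 2 × 1 × 1 × 2 × 2 = 16.

16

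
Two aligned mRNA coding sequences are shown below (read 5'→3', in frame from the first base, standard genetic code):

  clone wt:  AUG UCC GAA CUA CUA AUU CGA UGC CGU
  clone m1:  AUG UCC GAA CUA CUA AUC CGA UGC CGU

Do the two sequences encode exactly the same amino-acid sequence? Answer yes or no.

yes

Codon 1: AUG Met / AUG Met — identical.
Codon 2: UCC Ser / UCC Ser — identical.
Codon 3: GAA Glu / GAA Glu — identical.
Codon 4: CUA Leu / CUA Leu — identical.
Codon 5: CUA Leu / CUA Leu — identical.
Codon 6: AUU Ile / AUC Ile — synonymous.
Codon 7: CGA Arg / CGA Arg — identical.
Codon 8: UGC Cys / UGC Cys — identical.
Codon 9: CGU Arg / CGU Arg — identical.
Nonsynonymous differences: 0 → same protein.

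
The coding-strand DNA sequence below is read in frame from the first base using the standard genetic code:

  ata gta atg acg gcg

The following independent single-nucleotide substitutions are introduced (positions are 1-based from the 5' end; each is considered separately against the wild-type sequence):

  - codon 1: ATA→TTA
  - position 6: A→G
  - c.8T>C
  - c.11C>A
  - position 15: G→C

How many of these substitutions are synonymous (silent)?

2

Codon 1: ATA (Ile) → TTA (Leu) — missense.
Codon 2: GTA (Val) → GTG (Val) — synonymous.
Codon 3: ATG (Met) → ACG (Thr) — missense.
Codon 4: ACG (Thr) → AAG (Lys) — missense.
Codon 5: GCG (Ala) → GCC (Ala) — synonymous.
Synonymous: 2 of 5.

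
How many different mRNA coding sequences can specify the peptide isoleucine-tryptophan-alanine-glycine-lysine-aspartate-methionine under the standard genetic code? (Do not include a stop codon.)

192

Ile: 3 codons.
Trp: 1 codon.
Ala: 4 codons.
Gly: 4 codons.
Lys: 2 codons.
Asp: 2 codons.
Met: 1 codon.
3 × 1 × 4 × 4 × 2 × 2 × 1 = 192.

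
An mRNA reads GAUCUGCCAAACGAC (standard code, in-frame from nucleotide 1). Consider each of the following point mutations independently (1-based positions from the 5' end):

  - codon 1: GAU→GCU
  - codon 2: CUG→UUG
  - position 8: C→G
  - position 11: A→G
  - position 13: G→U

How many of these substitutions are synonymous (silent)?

1

Codon 1: GAU (Asp) → GCU (Ala) — missense.
Codon 2: CUG (Leu) → UUG (Leu) — synonymous.
Codon 3: CCA (Pro) → CGA (Arg) — missense.
Codon 4: AAC (Asn) → AGC (Ser) — missense.
Codon 5: GAC (Asp) → UAC (Tyr) — missense.
Synonymous: 1 of 5.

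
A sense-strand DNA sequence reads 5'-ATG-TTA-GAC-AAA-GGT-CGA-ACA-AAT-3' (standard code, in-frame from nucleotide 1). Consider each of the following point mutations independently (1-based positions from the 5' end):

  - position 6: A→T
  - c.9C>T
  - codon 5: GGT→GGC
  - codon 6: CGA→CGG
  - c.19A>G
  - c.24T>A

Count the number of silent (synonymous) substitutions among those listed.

3

Codon 2: TTA (Leu) → TTT (Phe) — missense.
Codon 3: GAC (Asp) → GAT (Asp) — synonymous.
Codon 5: GGT (Gly) → GGC (Gly) — synonymous.
Codon 6: CGA (Arg) → CGG (Arg) — synonymous.
Codon 7: ACA (Thr) → GCA (Ala) — missense.
Codon 8: AAT (Asn) → AAA (Lys) — missense.
Synonymous: 3 of 6.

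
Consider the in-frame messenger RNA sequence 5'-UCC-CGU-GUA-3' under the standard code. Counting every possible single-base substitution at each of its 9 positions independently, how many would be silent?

9

Codon 1 (UCC, Ser): 3 synonymous substitutions.
Codon 2 (CGU, Arg): 3 synonymous substitutions.
Codon 3 (GUA, Val): 3 synonymous substitutions.
Total: 3 + 3 + 3 = 9.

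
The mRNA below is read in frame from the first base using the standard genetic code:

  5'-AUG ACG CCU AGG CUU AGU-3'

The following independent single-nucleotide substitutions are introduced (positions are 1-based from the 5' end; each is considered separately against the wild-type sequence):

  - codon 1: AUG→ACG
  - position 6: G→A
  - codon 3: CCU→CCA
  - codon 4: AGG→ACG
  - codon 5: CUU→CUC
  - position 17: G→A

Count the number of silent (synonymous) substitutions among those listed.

Codon 1: AUG (Met) → ACG (Thr) — missense.
Codon 2: ACG (Thr) → ACA (Thr) — synonymous.
Codon 3: CCU (Pro) → CCA (Pro) — synonymous.
Codon 4: AGG (Arg) → ACG (Thr) — missense.
Codon 5: CUU (Leu) → CUC (Leu) — synonymous.
Codon 6: AGU (Ser) → AAU (Asn) — missense.
Synonymous: 3 of 6.

3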